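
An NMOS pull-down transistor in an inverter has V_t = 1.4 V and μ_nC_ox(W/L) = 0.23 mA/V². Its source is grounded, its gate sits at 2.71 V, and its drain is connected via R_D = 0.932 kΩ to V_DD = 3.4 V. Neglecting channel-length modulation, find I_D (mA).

V_GS = V_G = 2.71 V, so V_ov = 2.71 − 1.4 = 1.31 V.
Assume saturation: I_D = ½ k_n V_ov² = 0.5 × 0.23 × 1.31² = 0.197 mA, giving V_DS = V_DD − I_D R_D = 3.4 − 0.197 × 0.932 = 3.22 V.
V_DS = 3.22 V ≥ V_ov = 1.31 V, confirming saturation.

I_D = 0.197 mA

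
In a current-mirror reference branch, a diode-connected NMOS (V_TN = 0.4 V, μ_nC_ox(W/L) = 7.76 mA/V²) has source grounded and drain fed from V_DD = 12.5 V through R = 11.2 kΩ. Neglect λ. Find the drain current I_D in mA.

I_D = 1.03 mA

With gate tied to drain, V_GS = V_DS ≥ V_GS − V_TN, so the device is in saturation.
KCL at the drain: ½ k_n (V_GS − V_TN)² = (V_DD − V_GS)/R.
Let x = V_GS − 0.4. Then 43.5 x² + x − 12.1 = 0, giving x = 0.516 V (positive root), so V_GS = 0.916 V.
I_D = (V_DD − V_GS)/R = (12.5 − 0.916) / 11.2 = 1.03 mA.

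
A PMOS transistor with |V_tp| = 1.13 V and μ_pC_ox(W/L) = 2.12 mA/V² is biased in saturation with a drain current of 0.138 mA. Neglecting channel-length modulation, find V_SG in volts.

In saturation I_D = ½ k_p (V_SG − |V_tp|)², so V_SG − |V_tp| = √(2 I_D / k_p) = √(2 × 0.138 / 2.12) = 0.361 V.
V_SG = 1.13 + 0.361 = 1.49 V.

V_SG = 1.49 V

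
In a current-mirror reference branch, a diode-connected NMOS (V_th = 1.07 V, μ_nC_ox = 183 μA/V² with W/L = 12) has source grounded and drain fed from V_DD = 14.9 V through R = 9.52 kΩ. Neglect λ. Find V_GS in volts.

With gate tied to drain, V_GS = V_DS ≥ V_GS − V_th, so the device is in saturation.
k_n = μ_nC_ox · (W/L) = 2.196 mA/V².
KCL at the drain: ½ k_n (V_GS − V_th)² = (V_DD − V_GS)/R.
Let x = V_GS − 1.07. Then 10.5 x² + x − 13.83 = 0, giving x = 1.1 V (positive root), so V_GS = 2.17 V.
I_D = (V_DD − V_GS)/R = (14.9 − 2.17) / 9.52 = 1.34 mA.

V_GS = 2.17 V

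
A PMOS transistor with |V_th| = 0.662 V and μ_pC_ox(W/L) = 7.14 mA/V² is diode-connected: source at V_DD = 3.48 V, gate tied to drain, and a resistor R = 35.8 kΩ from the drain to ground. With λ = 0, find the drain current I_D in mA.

I_D = 0.0747 mA

With gate tied to drain, V_SG = V_SD ≥ V_SG − |V_th|, so the device is in saturation.
KCL at the drain: ½ k_p (V_SG − |V_th|)² = (V_DD − V_SG)/R.
Let x = V_SG − 0.662. Then 128 x² + x − 2.818 = 0, giving x = 0.145 V (positive root), so V_SG = 0.807 V.
I_D = (V_DD − V_SG)/R = (3.48 − 0.807) / 35.8 = 0.0747 mA.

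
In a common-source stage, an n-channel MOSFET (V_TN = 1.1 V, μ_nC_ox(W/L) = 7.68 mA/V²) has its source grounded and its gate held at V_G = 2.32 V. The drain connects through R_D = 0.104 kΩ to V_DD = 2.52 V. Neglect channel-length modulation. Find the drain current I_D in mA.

V_GS = V_G = 2.32 V, so V_ov = 2.32 − 1.1 = 1.22 V.
Assume saturation: I_D = ½ k_n V_ov² = 0.5 × 7.68 × 1.22² = 5.72 mA, giving V_DS = V_DD − I_D R_D = 2.52 − 5.72 × 0.104 = 1.93 V.
V_DS = 1.93 V ≥ V_ov = 1.22 V, confirming saturation.

I_D = 5.72 mA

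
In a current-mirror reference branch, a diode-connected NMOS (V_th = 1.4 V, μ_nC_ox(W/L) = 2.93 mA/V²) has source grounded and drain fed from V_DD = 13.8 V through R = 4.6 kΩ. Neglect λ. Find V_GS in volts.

V_GS = 2.68 V

With gate tied to drain, V_GS = V_DS ≥ V_GS − V_th, so the device is in saturation.
KCL at the drain: ½ k_n (V_GS − V_th)² = (V_DD − V_GS)/R.
Let x = V_GS − 1.4. Then 6.74 x² + x − 12.4 = 0, giving x = 1.28 V (positive root), so V_GS = 2.68 V.
I_D = (V_DD − V_GS)/R = (13.8 − 2.68) / 4.6 = 2.42 mA.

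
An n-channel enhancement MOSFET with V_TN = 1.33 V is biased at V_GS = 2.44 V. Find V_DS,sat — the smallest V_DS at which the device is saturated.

V_DS,sat = 1.11 V

The boundary between triode and saturation is V_DS = V_GS − V_TN = V_ov.
V_ov = 2.44 − 1.33 = 1.11 V.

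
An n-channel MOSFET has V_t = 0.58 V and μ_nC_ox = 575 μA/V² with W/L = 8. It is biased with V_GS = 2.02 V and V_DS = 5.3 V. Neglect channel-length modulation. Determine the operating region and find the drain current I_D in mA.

Saturation; I_D = 4.77 mA

k_n = μ_nC_ox · (W/L) = 4.6 mA/V².
V_ov = V_GS − V_t = 2.02 − 0.58 = 1.44 V.
Since V_DS = 5.3 V ≥ V_ov = 1.44 V, the device is in saturation.
I_D = ½ k_n V_ov² = 0.5 × 4.6 × 1.44² = 4.77 mA.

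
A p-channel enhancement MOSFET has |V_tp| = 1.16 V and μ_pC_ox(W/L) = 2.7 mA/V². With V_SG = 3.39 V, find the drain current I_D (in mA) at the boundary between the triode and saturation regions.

At the boundary V_SD = V_ov = V_SG − |V_tp| = 3.39 − 1.16 = 2.23 V.
I_D = ½ k_p V_ov² = 0.5 × 2.7 × 2.23² = 6.71 mA.

I_D = 6.71 mA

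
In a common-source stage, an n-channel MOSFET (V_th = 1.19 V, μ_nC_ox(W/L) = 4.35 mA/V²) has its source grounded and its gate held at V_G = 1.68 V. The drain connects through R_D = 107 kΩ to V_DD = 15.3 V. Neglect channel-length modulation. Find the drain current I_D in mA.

I_D = 0.142 mA

V_GS = V_G = 1.68 V, so V_ov = 1.68 − 1.19 = 0.49 V.
Assume saturation: I_D = ½ k_n V_ov² = 0.5 × 4.35 × 0.49² = 0.522 mA, giving V_DS = V_DD − I_D R_D = 15.3 − 0.522 × 107 = -40.6 V.
But -40.6 V < V_ov = 0.49 V, so the device is actually in triode.
In triode I_D = k_n[V_ov V_DS − ½ V_DS²] and I_D = (V_DD − V_DS)/R_D. Equating: 233 V_DS² − 229.1 V_DS + 15.3 = 0, giving V_DS = 0.0721 V (the root below V_ov).
I_D = (15.3 − 0.0721) / 107 = 0.142 mA.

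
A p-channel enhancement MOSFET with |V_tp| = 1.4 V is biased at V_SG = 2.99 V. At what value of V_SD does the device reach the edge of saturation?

The boundary between triode and saturation is V_SD = V_SG − |V_tp| = V_ov.
V_ov = 2.99 − 1.4 = 1.59 V.

V_SD,sat = 1.59 V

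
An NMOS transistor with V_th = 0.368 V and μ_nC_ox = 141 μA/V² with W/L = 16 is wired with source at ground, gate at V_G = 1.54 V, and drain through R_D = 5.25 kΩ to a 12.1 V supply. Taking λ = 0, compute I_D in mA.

I_D = 1.55 mA

V_GS = V_G = 1.54 V, so V_ov = 1.54 − 0.368 = 1.17 V.
k_n = μ_nC_ox · (W/L) = 2.256 mA/V².
Assume saturation: I_D = ½ k_n V_ov² = 0.5 × 2.256 × 1.17² = 1.55 mA, giving V_DS = V_DD − I_D R_D = 12.1 − 1.55 × 5.25 = 3.97 V.
V_DS = 3.97 V ≥ V_ov = 1.17 V, confirming saturation.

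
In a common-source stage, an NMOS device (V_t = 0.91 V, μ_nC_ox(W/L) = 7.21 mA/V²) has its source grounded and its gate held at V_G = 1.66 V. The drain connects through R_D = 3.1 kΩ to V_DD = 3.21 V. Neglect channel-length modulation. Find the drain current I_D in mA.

I_D = 0.968 mA

V_GS = V_G = 1.66 V, so V_ov = 1.66 − 0.91 = 0.75 V.
Assume saturation: I_D = ½ k_n V_ov² = 0.5 × 7.21 × 0.75² = 2.03 mA, giving V_DS = V_DD − I_D R_D = 3.21 − 2.03 × 3.1 = -3.08 V.
But -3.08 V < V_ov = 0.75 V, so the device is actually in triode.
In triode I_D = k_n[V_ov V_DS − ½ V_DS²] and I_D = (V_DD − V_DS)/R_D. Equating: 11.2 V_DS² − 17.76 V_DS + 3.21 = 0, giving V_DS = 0.208 V (the root below V_ov).
I_D = (3.21 − 0.208) / 3.1 = 0.968 mA.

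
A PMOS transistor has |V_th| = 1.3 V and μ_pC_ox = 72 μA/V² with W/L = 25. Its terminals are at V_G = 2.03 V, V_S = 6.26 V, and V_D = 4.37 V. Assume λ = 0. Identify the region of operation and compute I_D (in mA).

Triode; I_D = 6.75 mA

V_SG = V_S − V_G = 6.26 − 2.03 = 4.23 V; V_SD = V_S − V_D = 6.26 − 4.37 = 1.89 V.
k_p = μ_pC_ox · (W/L) = 1.8 mA/V².
V_ov = V_SG − |V_th| = 4.23 − 1.3 = 2.93 V.
Since V_SD = 1.89 V < V_ov = 2.93 V, the device is in the triode region.
I_D = k_p [V_ov · V_SD − ½ V_SD²] = 1.8 × [2.93 × 1.89 − 0.5 × 1.89²] = 6.75 mA.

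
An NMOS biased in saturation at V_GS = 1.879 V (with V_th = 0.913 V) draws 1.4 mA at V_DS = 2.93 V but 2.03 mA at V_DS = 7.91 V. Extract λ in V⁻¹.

λ = 0.123 V⁻¹

With V_GS fixed, I_D ∝ (1 + λ V_DS) in saturation, so I_D2/I_D1 = (1 + λ V_DS2)/(1 + λ V_DS1).
2.03/1.4 = 1.45 = (1 + 7.91 λ)/(1 + 2.93 λ).
Solving: λ (I_D1 V_DS2 − I_D2 V_DS1) = I_D2 − I_D1, so λ = (2.03 − 1.4) / (1.4 × 7.91 − 2.03 × 2.93) = 0.63 / 5.13 = 0.123 V⁻¹.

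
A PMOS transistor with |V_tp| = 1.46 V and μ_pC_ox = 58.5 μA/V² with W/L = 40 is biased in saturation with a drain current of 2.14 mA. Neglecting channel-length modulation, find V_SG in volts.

V_SG = 2.81 V

k_p = μ_pC_ox · (W/L) = 2.34 mA/V².
In saturation I_D = ½ k_p (V_SG − |V_tp|)², so V_SG − |V_tp| = √(2 I_D / k_p) = √(2 × 2.14 / 2.34) = 1.35 V.
V_SG = 1.46 + 1.35 = 2.81 V.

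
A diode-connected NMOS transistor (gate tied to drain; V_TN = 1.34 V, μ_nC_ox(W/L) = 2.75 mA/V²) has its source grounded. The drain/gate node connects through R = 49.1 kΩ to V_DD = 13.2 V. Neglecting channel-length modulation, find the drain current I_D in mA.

With gate tied to drain, V_GS = V_DS ≥ V_GS − V_TN, so the device is in saturation.
KCL at the drain: ½ k_n (V_GS − V_TN)² = (V_DD − V_GS)/R.
Let x = V_GS − 1.34. Then 67.5 x² + x − 11.86 = 0, giving x = 0.412 V (positive root), so V_GS = 1.75 V.
I_D = (V_DD − V_GS)/R = (13.2 − 1.75) / 49.1 = 0.233 mA.

I_D = 0.233 mA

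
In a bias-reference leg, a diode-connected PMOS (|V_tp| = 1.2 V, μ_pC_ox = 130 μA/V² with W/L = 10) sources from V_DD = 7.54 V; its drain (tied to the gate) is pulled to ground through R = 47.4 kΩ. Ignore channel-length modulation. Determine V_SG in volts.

V_SG = 1.64 V

With gate tied to drain, V_SG = V_SD ≥ V_SG − |V_tp|, so the device is in saturation.
k_p = μ_pC_ox · (W/L) = 1.3 mA/V².
KCL at the drain: ½ k_p (V_SG − |V_tp|)² = (V_DD − V_SG)/R.
Let x = V_SG − 1.2. Then 30.8 x² + x − 6.34 = 0, giving x = 0.438 V (positive root), so V_SG = 1.64 V.
I_D = (V_DD − V_SG)/R = (7.54 − 1.64) / 47.4 = 0.125 mA.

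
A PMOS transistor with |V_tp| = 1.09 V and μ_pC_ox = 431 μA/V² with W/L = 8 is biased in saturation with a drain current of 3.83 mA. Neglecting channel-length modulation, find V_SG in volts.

V_SG = 2.58 V

k_p = μ_pC_ox · (W/L) = 3.448 mA/V².
In saturation I_D = ½ k_p (V_SG − |V_tp|)², so V_SG − |V_tp| = √(2 I_D / k_p) = √(2 × 3.83 / 3.448) = 1.49 V.
V_SG = 1.09 + 1.49 = 2.58 V.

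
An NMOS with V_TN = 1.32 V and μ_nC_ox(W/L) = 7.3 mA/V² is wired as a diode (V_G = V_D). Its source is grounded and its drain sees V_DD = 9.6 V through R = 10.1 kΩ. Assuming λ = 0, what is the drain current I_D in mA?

I_D = 0.774 mA

With gate tied to drain, V_GS = V_DS ≥ V_GS − V_TN, so the device is in saturation.
KCL at the drain: ½ k_n (V_GS − V_TN)² = (V_DD − V_GS)/R.
Let x = V_GS − 1.32. Then 36.9 x² + x − 8.28 = 0, giving x = 0.461 V (positive root), so V_GS = 1.78 V.
I_D = (V_DD − V_GS)/R = (9.6 − 1.78) / 10.1 = 0.774 mA.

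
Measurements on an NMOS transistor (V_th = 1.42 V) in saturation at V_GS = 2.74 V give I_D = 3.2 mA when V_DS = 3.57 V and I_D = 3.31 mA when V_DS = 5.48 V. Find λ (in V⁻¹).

λ = 0.0192 V⁻¹

With V_GS fixed, I_D ∝ (1 + λ V_DS) in saturation, so I_D2/I_D1 = (1 + λ V_DS2)/(1 + λ V_DS1).
3.31/3.2 = 1.034 = (1 + 5.48 λ)/(1 + 3.57 λ).
Solving: λ (I_D1 V_DS2 − I_D2 V_DS1) = I_D2 − I_D1, so λ = (3.31 − 3.2) / (3.2 × 5.48 − 3.31 × 3.57) = 0.11 / 5.72 = 0.0192 V⁻¹.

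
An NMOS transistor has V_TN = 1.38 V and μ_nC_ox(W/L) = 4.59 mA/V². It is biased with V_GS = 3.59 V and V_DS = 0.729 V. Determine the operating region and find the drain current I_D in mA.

V_ov = V_GS − V_TN = 3.59 − 1.38 = 2.21 V.
Since V_DS = 0.729 V < V_ov = 2.21 V, the device is in the triode region.
I_D = k_n [V_ov · V_DS − ½ V_DS²] = 4.59 × [2.21 × 0.729 − 0.5 × 0.729²] = 6.18 mA.

Triode; I_D = 6.18 mA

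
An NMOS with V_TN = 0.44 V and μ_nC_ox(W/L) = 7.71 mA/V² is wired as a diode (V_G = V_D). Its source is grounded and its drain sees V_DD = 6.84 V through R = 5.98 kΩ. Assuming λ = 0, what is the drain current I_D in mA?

I_D = 0.986 mA

With gate tied to drain, V_GS = V_DS ≥ V_GS − V_TN, so the device is in saturation.
KCL at the drain: ½ k_n (V_GS − V_TN)² = (V_DD − V_GS)/R.
Let x = V_GS − 0.44. Then 23.1 x² + x − 6.4 = 0, giving x = 0.506 V (positive root), so V_GS = 0.946 V.
I_D = (V_DD − V_GS)/R = (6.84 − 0.946) / 5.98 = 0.986 mA.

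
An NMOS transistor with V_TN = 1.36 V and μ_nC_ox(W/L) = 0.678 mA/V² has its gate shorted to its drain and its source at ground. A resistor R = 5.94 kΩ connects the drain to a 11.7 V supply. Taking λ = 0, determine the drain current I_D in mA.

I_D = 1.40 mA

With gate tied to drain, V_GS = V_DS ≥ V_GS − V_TN, so the device is in saturation.
KCL at the drain: ½ k_n (V_GS − V_TN)² = (V_DD − V_GS)/R.
Let x = V_GS − 1.36. Then 2.01 x² + x − 10.34 = 0, giving x = 2.03 V (positive root), so V_GS = 3.39 V.
I_D = (V_DD − V_GS)/R = (11.7 − 3.39) / 5.94 = 1.4 mA.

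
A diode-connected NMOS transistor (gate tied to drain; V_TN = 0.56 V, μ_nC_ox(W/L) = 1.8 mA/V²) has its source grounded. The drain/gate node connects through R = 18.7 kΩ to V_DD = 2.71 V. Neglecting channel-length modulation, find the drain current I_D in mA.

With gate tied to drain, V_GS = V_DS ≥ V_GS − V_TN, so the device is in saturation.
KCL at the drain: ½ k_n (V_GS − V_TN)² = (V_DD − V_GS)/R.
Let x = V_GS − 0.56. Then 16.8 x² + x − 2.15 = 0, giving x = 0.329 V (positive root), so V_GS = 0.889 V.
I_D = (V_DD − V_GS)/R = (2.71 − 0.889) / 18.7 = 0.0974 mA.

I_D = 0.0974 mA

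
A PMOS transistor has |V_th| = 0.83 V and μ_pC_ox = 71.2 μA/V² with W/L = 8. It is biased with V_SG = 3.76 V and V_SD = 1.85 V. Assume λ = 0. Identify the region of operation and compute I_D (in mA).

Triode; I_D = 2.11 mA

k_p = μ_pC_ox · (W/L) = 0.5696 mA/V².
V_ov = V_SG − |V_th| = 3.76 − 0.83 = 2.93 V.
Since V_SD = 1.85 V < V_ov = 2.93 V, the device is in the triode region.
I_D = k_p [V_ov · V_SD − ½ V_SD²] = 0.5696 × [2.93 × 1.85 − 0.5 × 1.85²] = 2.11 mA.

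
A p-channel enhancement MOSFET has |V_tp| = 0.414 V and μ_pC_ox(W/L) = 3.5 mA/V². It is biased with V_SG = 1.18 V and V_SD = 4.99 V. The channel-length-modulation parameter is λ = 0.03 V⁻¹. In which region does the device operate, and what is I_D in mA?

V_ov = V_SG − |V_tp| = 1.18 − 0.414 = 0.766 V.
Since V_SD = 4.99 V ≥ V_ov = 0.766 V, the device is in saturation.
I_D = ½ k_p V_ov² (1 + λ V_SD) = 0.5 × 3.5 × 0.766² × (1 + 0.03 × 4.99) = 1.18 mA.

Saturation; I_D = 1.18 mA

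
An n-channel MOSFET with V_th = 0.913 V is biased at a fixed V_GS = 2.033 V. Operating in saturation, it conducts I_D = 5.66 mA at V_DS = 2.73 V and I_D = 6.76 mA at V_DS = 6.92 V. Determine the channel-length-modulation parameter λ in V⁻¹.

With V_GS fixed, I_D ∝ (1 + λ V_DS) in saturation, so I_D2/I_D1 = (1 + λ V_DS2)/(1 + λ V_DS1).
6.76/5.66 = 1.194 = (1 + 6.92 λ)/(1 + 2.73 λ).
Solving: λ (I_D1 V_DS2 − I_D2 V_DS1) = I_D2 − I_D1, so λ = (6.76 − 5.66) / (5.66 × 6.92 − 6.76 × 2.73) = 1.1 / 20.7 = 0.0531 V⁻¹.

λ = 0.0531 V⁻¹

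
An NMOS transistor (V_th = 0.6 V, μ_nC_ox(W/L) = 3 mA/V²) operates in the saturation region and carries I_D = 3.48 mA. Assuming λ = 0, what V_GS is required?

In saturation I_D = ½ k_n (V_GS − V_th)², so V_GS − V_th = √(2 I_D / k_n) = √(2 × 3.48 / 3) = 1.52 V.
V_GS = 0.6 + 1.52 = 2.12 V.

V_GS = 2.12 V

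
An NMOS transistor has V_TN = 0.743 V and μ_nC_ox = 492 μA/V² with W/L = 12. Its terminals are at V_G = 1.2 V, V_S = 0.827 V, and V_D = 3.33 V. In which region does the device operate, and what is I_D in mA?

V_GS = V_G − V_S = 1.2 − 0.827 = 0.373 V; V_DS = V_D − V_S = 3.33 − 0.827 = 2.5 V.
V_GS = 0.373 V < V_TN = 0.743 V, so the transistor is in cutoff.

Cutoff; I_D = 0 mA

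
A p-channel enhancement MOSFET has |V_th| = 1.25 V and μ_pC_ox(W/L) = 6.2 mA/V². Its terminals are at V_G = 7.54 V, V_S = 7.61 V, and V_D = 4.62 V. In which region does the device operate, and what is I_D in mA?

Cutoff; I_D = 0 mA

V_SG = V_S − V_G = 7.61 − 7.54 = 0.07 V; V_SD = V_S − V_D = 7.61 − 4.62 = 2.99 V.
V_SG = 0.07 V < |V_th| = 1.25 V, so the transistor is in cutoff.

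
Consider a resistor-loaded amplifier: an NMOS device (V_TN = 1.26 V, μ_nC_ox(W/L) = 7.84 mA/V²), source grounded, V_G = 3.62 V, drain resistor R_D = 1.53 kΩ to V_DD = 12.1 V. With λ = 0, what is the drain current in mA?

I_D = 7.61 mA

V_GS = V_G = 3.62 V, so V_ov = 3.62 − 1.26 = 2.36 V.
Assume saturation: I_D = ½ k_n V_ov² = 0.5 × 7.84 × 2.36² = 21.8 mA, giving V_DS = V_DD − I_D R_D = 12.1 − 21.8 × 1.53 = -21.3 V.
But -21.3 V < V_ov = 2.36 V, so the device is actually in triode.
In triode I_D = k_n[V_ov V_DS − ½ V_DS²] and I_D = (V_DD − V_DS)/R_D. Equating: 6 V_DS² − 29.31 V_DS + 12.1 = 0, giving V_DS = 0.455 V (the root below V_ov).
I_D = (12.1 − 0.455) / 1.53 = 7.61 mA.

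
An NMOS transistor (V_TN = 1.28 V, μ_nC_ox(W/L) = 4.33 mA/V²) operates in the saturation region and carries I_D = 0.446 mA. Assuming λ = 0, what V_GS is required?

V_GS = 1.73 V

In saturation I_D = ½ k_n (V_GS − V_TN)², so V_GS − V_TN = √(2 I_D / k_n) = √(2 × 0.446 / 4.33) = 0.454 V.
V_GS = 1.28 + 0.454 = 1.73 V.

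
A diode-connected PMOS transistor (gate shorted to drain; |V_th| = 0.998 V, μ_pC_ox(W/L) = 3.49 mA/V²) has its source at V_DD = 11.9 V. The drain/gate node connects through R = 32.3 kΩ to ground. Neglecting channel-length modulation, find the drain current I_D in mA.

With gate tied to drain, V_SG = V_SD ≥ V_SG − |V_th|, so the device is in saturation.
KCL at the drain: ½ k_p (V_SG − |V_th|)² = (V_DD − V_SG)/R.
Let x = V_SG − 0.998. Then 56.4 x² + x − 10.9 = 0, giving x = 0.431 V (positive root), so V_SG = 1.43 V.
I_D = (V_DD − V_SG)/R = (11.9 − 1.43) / 32.3 = 0.324 mA.

I_D = 0.324 mA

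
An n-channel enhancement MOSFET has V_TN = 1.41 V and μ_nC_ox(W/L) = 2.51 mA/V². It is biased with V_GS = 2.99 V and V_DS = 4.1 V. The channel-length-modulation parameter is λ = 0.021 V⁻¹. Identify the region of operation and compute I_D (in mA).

V_ov = V_GS − V_TN = 2.99 − 1.41 = 1.58 V.
Since V_DS = 4.1 V ≥ V_ov = 1.58 V, the device is in saturation.
I_D = ½ k_n V_ov² (1 + λ V_DS) = 0.5 × 2.51 × 1.58² × (1 + 0.021 × 4.1) = 3.4 mA.

Saturation; I_D = 3.40 mA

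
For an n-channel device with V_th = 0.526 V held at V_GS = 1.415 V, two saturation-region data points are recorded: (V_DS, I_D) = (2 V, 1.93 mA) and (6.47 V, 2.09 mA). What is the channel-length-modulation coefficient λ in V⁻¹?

With V_GS fixed, I_D ∝ (1 + λ V_DS) in saturation, so I_D2/I_D1 = (1 + λ V_DS2)/(1 + λ V_DS1).
2.09/1.93 = 1.083 = (1 + 6.47 λ)/(1 + 2 λ).
Solving: λ (I_D1 V_DS2 − I_D2 V_DS1) = I_D2 − I_D1, so λ = (2.09 − 1.93) / (1.93 × 6.47 − 2.09 × 2) = 0.16 / 8.31 = 0.0193 V⁻¹.

λ = 0.0193 V⁻¹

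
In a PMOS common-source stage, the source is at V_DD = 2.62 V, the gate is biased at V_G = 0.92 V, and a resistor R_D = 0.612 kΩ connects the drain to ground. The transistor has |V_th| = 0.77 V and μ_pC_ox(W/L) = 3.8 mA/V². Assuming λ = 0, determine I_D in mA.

I_D = 1.64 mA

V_SG = V_DD − V_G = 2.62 − 0.92 = 1.7 V, so V_ov = 1.7 − 0.77 = 0.93 V.
Assume saturation: I_D = ½ k_p V_ov² = 0.5 × 3.8 × 0.93² = 1.64 mA, giving V_SD = V_DD − I_D R_D = 2.62 − 1.64 × 0.612 = 1.61 V.
V_SD = 1.61 V ≥ V_ov = 0.93 V, confirming saturation.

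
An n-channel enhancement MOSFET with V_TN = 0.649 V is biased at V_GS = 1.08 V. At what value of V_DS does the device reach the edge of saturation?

The boundary between triode and saturation is V_DS = V_GS − V_TN = V_ov.
V_ov = 1.08 − 0.649 = 0.431 V.

V_DS,sat = 0.431 V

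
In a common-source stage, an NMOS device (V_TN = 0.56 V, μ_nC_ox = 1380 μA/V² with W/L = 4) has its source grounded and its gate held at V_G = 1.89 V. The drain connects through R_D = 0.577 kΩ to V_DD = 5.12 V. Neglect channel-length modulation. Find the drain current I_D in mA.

V_GS = V_G = 1.89 V, so V_ov = 1.89 − 0.56 = 1.33 V.
k_n = μ_nC_ox · (W/L) = 5.52 mA/V².
Assume saturation: I_D = ½ k_n V_ov² = 0.5 × 5.52 × 1.33² = 4.88 mA, giving V_DS = V_DD − I_D R_D = 5.12 − 4.88 × 0.577 = 2.3 V.
V_DS = 2.3 V ≥ V_ov = 1.33 V, confirming saturation.

I_D = 4.88 mA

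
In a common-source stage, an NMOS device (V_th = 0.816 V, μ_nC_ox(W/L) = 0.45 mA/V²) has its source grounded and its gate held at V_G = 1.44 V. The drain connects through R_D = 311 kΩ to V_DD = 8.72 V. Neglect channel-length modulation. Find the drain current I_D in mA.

V_GS = V_G = 1.44 V, so V_ov = 1.44 − 0.816 = 0.624 V.
Assume saturation: I_D = ½ k_n V_ov² = 0.5 × 0.45 × 0.624² = 0.0876 mA, giving V_DS = V_DD − I_D R_D = 8.72 − 0.0876 × 311 = -18.5 V.
But -18.5 V < V_ov = 0.624 V, so the device is actually in triode.
In triode I_D = k_n[V_ov V_DS − ½ V_DS²] and I_D = (V_DD − V_DS)/R_D. Equating: 70 V_DS² − 88.33 V_DS + 8.72 = 0, giving V_DS = 0.108 V (the root below V_ov).
I_D = (8.72 − 0.108) / 311 = 0.0277 mA.

I_D = 0.0277 mA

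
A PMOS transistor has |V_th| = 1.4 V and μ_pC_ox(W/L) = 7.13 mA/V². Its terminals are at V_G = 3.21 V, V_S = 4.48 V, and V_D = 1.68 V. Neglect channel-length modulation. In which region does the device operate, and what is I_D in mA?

Cutoff; I_D = 0 mA

V_SG = V_S − V_G = 4.48 − 3.21 = 1.27 V; V_SD = V_S − V_D = 4.48 − 1.68 = 2.8 V.
V_SG = 1.27 V < |V_th| = 1.4 V, so the transistor is in cutoff.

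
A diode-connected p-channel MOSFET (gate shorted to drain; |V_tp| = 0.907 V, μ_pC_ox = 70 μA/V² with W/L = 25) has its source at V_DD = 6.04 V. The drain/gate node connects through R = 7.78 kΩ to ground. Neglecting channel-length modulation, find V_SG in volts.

With gate tied to drain, V_SG = V_SD ≥ V_SG − |V_tp|, so the device is in saturation.
k_p = μ_pC_ox · (W/L) = 1.75 mA/V².
KCL at the drain: ½ k_p (V_SG − |V_tp|)² = (V_DD − V_SG)/R.
Let x = V_SG − 0.907. Then 6.81 x² + x − 5.133 = 0, giving x = 0.798 V (positive root), so V_SG = 1.7 V.
I_D = (V_DD − V_SG)/R = (6.04 − 1.7) / 7.78 = 0.557 mA.

V_SG = 1.70 V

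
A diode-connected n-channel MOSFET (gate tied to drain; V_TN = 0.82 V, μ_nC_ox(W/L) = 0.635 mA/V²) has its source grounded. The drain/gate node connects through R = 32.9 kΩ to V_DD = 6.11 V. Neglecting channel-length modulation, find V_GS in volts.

V_GS = 1.49 V

With gate tied to drain, V_GS = V_DS ≥ V_GS − V_TN, so the device is in saturation.
KCL at the drain: ½ k_n (V_GS − V_TN)² = (V_DD − V_GS)/R.
Let x = V_GS − 0.82. Then 10.4 x² + x − 5.29 = 0, giving x = 0.665 V (positive root), so V_GS = 1.49 V.
I_D = (V_DD − V_GS)/R = (6.11 − 1.49) / 32.9 = 0.141 mA.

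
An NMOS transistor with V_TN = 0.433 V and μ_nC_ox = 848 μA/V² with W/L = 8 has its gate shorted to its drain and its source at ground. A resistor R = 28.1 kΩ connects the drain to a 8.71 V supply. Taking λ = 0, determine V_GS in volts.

With gate tied to drain, V_GS = V_DS ≥ V_GS − V_TN, so the device is in saturation.
k_n = μ_nC_ox · (W/L) = 6.784 mA/V².
KCL at the drain: ½ k_n (V_GS − V_TN)² = (V_DD − V_GS)/R.
Let x = V_GS − 0.433. Then 95.3 x² + x − 8.277 = 0, giving x = 0.289 V (positive root), so V_GS = 0.722 V.
I_D = (V_DD − V_GS)/R = (8.71 − 0.722) / 28.1 = 0.284 mA.

V_GS = 0.722 V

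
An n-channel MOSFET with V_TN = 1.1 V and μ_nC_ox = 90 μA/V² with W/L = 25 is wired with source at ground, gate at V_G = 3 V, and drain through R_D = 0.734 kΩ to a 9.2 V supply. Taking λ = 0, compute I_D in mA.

V_GS = V_G = 3 V, so V_ov = 3 − 1.1 = 1.9 V.
k_n = μ_nC_ox · (W/L) = 2.25 mA/V².
Assume saturation: I_D = ½ k_n V_ov² = 0.5 × 2.25 × 1.9² = 4.06 mA, giving V_DS = V_DD − I_D R_D = 9.2 − 4.06 × 0.734 = 6.22 V.
V_DS = 6.22 V ≥ V_ov = 1.9 V, confirming saturation.

I_D = 4.06 mA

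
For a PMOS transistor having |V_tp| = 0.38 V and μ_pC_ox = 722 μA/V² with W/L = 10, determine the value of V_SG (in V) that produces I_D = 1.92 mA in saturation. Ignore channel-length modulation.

V_SG = 1.11 V

k_p = μ_pC_ox · (W/L) = 7.22 mA/V².
In saturation I_D = ½ k_p (V_SG − |V_tp|)², so V_SG − |V_tp| = √(2 I_D / k_p) = √(2 × 1.92 / 7.22) = 0.729 V.
V_SG = 0.38 + 0.729 = 1.11 V.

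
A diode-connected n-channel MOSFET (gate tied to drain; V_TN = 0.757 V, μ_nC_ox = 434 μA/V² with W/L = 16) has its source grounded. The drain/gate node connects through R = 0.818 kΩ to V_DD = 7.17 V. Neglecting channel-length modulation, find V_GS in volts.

With gate tied to drain, V_GS = V_DS ≥ V_GS − V_TN, so the device is in saturation.
k_n = μ_nC_ox · (W/L) = 6.944 mA/V².
KCL at the drain: ½ k_n (V_GS − V_TN)² = (V_DD − V_GS)/R.
Let x = V_GS − 0.757. Then 2.84 x² + x − 6.413 = 0, giving x = 1.34 V (positive root), so V_GS = 2.09 V.
I_D = (V_DD − V_GS)/R = (7.17 − 2.09) / 0.818 = 6.21 mA.

V_GS = 2.09 V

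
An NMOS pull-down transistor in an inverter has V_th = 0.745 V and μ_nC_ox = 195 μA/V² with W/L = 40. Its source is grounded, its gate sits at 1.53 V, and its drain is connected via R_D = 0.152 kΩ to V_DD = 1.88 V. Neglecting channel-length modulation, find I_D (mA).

V_GS = V_G = 1.53 V, so V_ov = 1.53 − 0.745 = 0.785 V.
k_n = μ_nC_ox · (W/L) = 7.8 mA/V².
Assume saturation: I_D = ½ k_n V_ov² = 0.5 × 7.8 × 0.785² = 2.4 mA, giving V_DS = V_DD − I_D R_D = 1.88 − 2.4 × 0.152 = 1.51 V.
V_DS = 1.51 V ≥ V_ov = 0.785 V, confirming saturation.

I_D = 2.40 mA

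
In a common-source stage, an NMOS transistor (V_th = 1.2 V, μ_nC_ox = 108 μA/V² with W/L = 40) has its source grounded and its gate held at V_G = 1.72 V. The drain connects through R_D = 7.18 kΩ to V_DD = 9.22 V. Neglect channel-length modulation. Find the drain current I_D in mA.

V_GS = V_G = 1.72 V, so V_ov = 1.72 − 1.2 = 0.52 V.
k_n = μ_nC_ox · (W/L) = 4.32 mA/V².
Assume saturation: I_D = ½ k_n V_ov² = 0.5 × 4.32 × 0.52² = 0.584 mA, giving V_DS = V_DD − I_D R_D = 9.22 − 0.584 × 7.18 = 5.03 V.
V_DS = 5.03 V ≥ V_ov = 0.52 V, confirming saturation.

I_D = 0.584 mA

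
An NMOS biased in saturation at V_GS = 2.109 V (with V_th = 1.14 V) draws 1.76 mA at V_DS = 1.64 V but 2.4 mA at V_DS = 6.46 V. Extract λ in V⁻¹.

λ = 0.0861 V⁻¹

With V_GS fixed, I_D ∝ (1 + λ V_DS) in saturation, so I_D2/I_D1 = (1 + λ V_DS2)/(1 + λ V_DS1).
2.4/1.76 = 1.364 = (1 + 6.46 λ)/(1 + 1.64 λ).
Solving: λ (I_D1 V_DS2 − I_D2 V_DS1) = I_D2 − I_D1, so λ = (2.4 − 1.76) / (1.76 × 6.46 − 2.4 × 1.64) = 0.64 / 7.43 = 0.0861 V⁻¹.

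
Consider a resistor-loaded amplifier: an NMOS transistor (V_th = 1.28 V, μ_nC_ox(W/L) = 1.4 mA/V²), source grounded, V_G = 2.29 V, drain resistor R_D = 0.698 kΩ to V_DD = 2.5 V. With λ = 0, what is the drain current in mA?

I_D = 0.714 mA

V_GS = V_G = 2.29 V, so V_ov = 2.29 − 1.28 = 1.01 V.
Assume saturation: I_D = ½ k_n V_ov² = 0.5 × 1.4 × 1.01² = 0.714 mA, giving V_DS = V_DD − I_D R_D = 2.5 − 0.714 × 0.698 = 2 V.
V_DS = 2 V ≥ V_ov = 1.01 V, confirming saturation.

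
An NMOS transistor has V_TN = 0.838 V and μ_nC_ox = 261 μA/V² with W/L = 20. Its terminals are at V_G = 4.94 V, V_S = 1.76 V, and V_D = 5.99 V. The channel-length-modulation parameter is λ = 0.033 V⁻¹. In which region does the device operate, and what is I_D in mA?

Saturation; I_D = 16.3 mA

V_GS = V_G − V_S = 4.94 − 1.76 = 3.18 V; V_DS = V_D − V_S = 5.99 − 1.76 = 4.23 V.
k_n = μ_nC_ox · (W/L) = 5.22 mA/V².
V_ov = V_GS − V_TN = 3.18 − 0.838 = 2.34 V.
Since V_DS = 4.23 V ≥ V_ov = 2.34 V, the device is in saturation.
I_D = ½ k_n V_ov² (1 + λ V_DS) = 0.5 × 5.22 × 2.34² × (1 + 0.033 × 4.23) = 16.3 mA.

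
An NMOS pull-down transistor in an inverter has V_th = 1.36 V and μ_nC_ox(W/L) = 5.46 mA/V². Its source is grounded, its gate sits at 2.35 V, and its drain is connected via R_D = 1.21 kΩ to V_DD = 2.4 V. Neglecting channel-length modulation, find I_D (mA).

I_D = 1.67 mA

V_GS = V_G = 2.35 V, so V_ov = 2.35 − 1.36 = 0.99 V.
Assume saturation: I_D = ½ k_n V_ov² = 0.5 × 5.46 × 0.99² = 2.68 mA, giving V_DS = V_DD − I_D R_D = 2.4 − 2.68 × 1.21 = -0.838 V.
But -0.838 V < V_ov = 0.99 V, so the device is actually in triode.
In triode I_D = k_n[V_ov V_DS − ½ V_DS²] and I_D = (V_DD − V_DS)/R_D. Equating: 3.3 V_DS² − 7.541 V_DS + 2.4 = 0, giving V_DS = 0.382 V (the root below V_ov).
I_D = (2.4 − 0.382) / 1.21 = 1.67 mA.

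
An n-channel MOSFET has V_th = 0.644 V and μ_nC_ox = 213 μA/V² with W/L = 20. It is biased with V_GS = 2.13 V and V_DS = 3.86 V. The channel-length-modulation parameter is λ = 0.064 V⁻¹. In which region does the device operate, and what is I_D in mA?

Saturation; I_D = 5.87 mA

k_n = μ_nC_ox · (W/L) = 4.26 mA/V².
V_ov = V_GS − V_th = 2.13 − 0.644 = 1.49 V.
Since V_DS = 3.86 V ≥ V_ov = 1.49 V, the device is in saturation.
I_D = ½ k_n V_ov² (1 + λ V_DS) = 0.5 × 4.26 × 1.49² × (1 + 0.064 × 3.86) = 5.87 mA.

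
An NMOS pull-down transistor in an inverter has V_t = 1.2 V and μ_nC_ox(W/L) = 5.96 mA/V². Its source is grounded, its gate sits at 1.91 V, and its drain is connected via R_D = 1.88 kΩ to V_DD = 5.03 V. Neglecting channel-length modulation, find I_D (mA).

V_GS = V_G = 1.91 V, so V_ov = 1.91 − 1.2 = 0.71 V.
Assume saturation: I_D = ½ k_n V_ov² = 0.5 × 5.96 × 0.71² = 1.5 mA, giving V_DS = V_DD − I_D R_D = 5.03 − 1.5 × 1.88 = 2.21 V.
V_DS = 2.21 V ≥ V_ov = 0.71 V, confirming saturation.

I_D = 1.50 mA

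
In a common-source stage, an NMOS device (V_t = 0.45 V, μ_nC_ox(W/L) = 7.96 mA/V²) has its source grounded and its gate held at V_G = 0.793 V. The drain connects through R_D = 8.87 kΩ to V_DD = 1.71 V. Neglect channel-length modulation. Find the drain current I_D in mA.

V_GS = V_G = 0.793 V, so V_ov = 0.793 − 0.45 = 0.343 V.
Assume saturation: I_D = ½ k_n V_ov² = 0.5 × 7.96 × 0.343² = 0.468 mA, giving V_DS = V_DD − I_D R_D = 1.71 − 0.468 × 8.87 = -2.44 V.
But -2.44 V < V_ov = 0.343 V, so the device is actually in triode.
In triode I_D = k_n[V_ov V_DS − ½ V_DS²] and I_D = (V_DD − V_DS)/R_D. Equating: 35.3 V_DS² − 25.22 V_DS + 1.71 = 0, giving V_DS = 0.0759 V (the root below V_ov).
I_D = (1.71 − 0.0759) / 8.87 = 0.184 mA.

I_D = 0.184 mA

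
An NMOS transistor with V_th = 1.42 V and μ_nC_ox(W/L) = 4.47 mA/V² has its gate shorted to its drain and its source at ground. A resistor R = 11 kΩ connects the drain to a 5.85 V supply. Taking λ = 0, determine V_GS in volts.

V_GS = 1.82 V

With gate tied to drain, V_GS = V_DS ≥ V_GS − V_th, so the device is in saturation.
KCL at the drain: ½ k_n (V_GS − V_th)² = (V_DD − V_GS)/R.
Let x = V_GS − 1.42. Then 24.6 x² + x − 4.43 = 0, giving x = 0.405 V (positive root), so V_GS = 1.82 V.
I_D = (V_DD − V_GS)/R = (5.85 − 1.82) / 11 = 0.366 mA.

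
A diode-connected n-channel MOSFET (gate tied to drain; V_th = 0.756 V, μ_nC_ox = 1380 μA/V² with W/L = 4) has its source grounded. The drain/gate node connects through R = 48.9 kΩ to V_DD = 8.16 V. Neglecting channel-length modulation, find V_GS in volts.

V_GS = 0.987 V

With gate tied to drain, V_GS = V_DS ≥ V_GS − V_th, so the device is in saturation.
k_n = μ_nC_ox · (W/L) = 5.52 mA/V².
KCL at the drain: ½ k_n (V_GS − V_th)² = (V_DD − V_GS)/R.
Let x = V_GS − 0.756. Then 135 x² + x − 7.404 = 0, giving x = 0.231 V (positive root), so V_GS = 0.987 V.
I_D = (V_DD − V_GS)/R = (8.16 − 0.987) / 48.9 = 0.147 mA.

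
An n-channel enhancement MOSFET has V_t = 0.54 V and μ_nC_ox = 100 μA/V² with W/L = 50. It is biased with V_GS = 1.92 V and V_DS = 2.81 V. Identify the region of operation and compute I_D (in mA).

k_n = μ_nC_ox · (W/L) = 5 mA/V².
V_ov = V_GS − V_t = 1.92 − 0.54 = 1.38 V.
Since V_DS = 2.81 V ≥ V_ov = 1.38 V, the device is in saturation.
I_D = ½ k_n V_ov² = 0.5 × 5 × 1.38² = 4.76 mA.

Saturation; I_D = 4.76 mA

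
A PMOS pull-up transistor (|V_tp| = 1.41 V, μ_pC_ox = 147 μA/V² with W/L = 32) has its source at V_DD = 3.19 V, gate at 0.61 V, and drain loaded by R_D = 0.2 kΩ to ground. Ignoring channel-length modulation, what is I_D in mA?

V_SG = V_DD − V_G = 3.19 − 0.61 = 2.58 V, so V_ov = 2.58 − 1.41 = 1.17 V.
k_p = μ_pC_ox · (W/L) = 4.704 mA/V².
Assume saturation: I_D = ½ k_p V_ov² = 0.5 × 4.704 × 1.17² = 3.22 mA, giving V_SD = V_DD − I_D R_D = 3.19 − 3.22 × 0.2 = 2.55 V.
V_SD = 2.55 V ≥ V_ov = 1.17 V, confirming saturation.

I_D = 3.22 mA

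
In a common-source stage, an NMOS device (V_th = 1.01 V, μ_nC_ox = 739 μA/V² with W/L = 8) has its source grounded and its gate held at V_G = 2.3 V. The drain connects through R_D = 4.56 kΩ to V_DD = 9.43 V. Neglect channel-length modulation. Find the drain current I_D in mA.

V_GS = V_G = 2.3 V, so V_ov = 2.3 − 1.01 = 1.29 V.
k_n = μ_nC_ox · (W/L) = 5.912 mA/V².
Assume saturation: I_D = ½ k_n V_ov² = 0.5 × 5.912 × 1.29² = 4.92 mA, giving V_DS = V_DD − I_D R_D = 9.43 − 4.92 × 4.56 = -13 V.
But -13 V < V_ov = 1.29 V, so the device is actually in triode.
In triode I_D = k_n[V_ov V_DS − ½ V_DS²] and I_D = (V_DD − V_DS)/R_D. Equating: 13.5 V_DS² − 35.78 V_DS + 9.43 = 0, giving V_DS = 0.297 V (the root below V_ov).
I_D = (9.43 − 0.297) / 4.56 = 2 mA.

I_D = 2.00 mA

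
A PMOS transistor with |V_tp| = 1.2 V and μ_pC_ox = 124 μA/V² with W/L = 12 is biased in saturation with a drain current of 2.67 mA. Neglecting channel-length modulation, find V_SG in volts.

V_SG = 3.09 V

k_p = μ_pC_ox · (W/L) = 1.488 mA/V².
In saturation I_D = ½ k_p (V_SG − |V_tp|)², so V_SG − |V_tp| = √(2 I_D / k_p) = √(2 × 2.67 / 1.488) = 1.89 V.
V_SG = 1.2 + 1.89 = 3.09 V.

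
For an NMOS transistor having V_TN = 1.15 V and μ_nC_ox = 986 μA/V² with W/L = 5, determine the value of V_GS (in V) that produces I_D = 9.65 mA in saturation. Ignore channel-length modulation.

k_n = μ_nC_ox · (W/L) = 4.93 mA/V².
In saturation I_D = ½ k_n (V_GS − V_TN)², so V_GS − V_TN = √(2 I_D / k_n) = √(2 × 9.65 / 4.93) = 1.98 V.
V_GS = 1.15 + 1.98 = 3.13 V.

V_GS = 3.13 V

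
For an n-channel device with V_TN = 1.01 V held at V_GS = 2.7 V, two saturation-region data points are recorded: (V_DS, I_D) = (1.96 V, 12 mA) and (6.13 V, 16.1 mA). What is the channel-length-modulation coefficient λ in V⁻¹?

λ = 0.0976 V⁻¹

With V_GS fixed, I_D ∝ (1 + λ V_DS) in saturation, so I_D2/I_D1 = (1 + λ V_DS2)/(1 + λ V_DS1).
16.1/12 = 1.342 = (1 + 6.13 λ)/(1 + 1.96 λ).
Solving: λ (I_D1 V_DS2 − I_D2 V_DS1) = I_D2 − I_D1, so λ = (16.1 − 12) / (12 × 6.13 − 16.1 × 1.96) = 4.1 / 42 = 0.0976 V⁻¹.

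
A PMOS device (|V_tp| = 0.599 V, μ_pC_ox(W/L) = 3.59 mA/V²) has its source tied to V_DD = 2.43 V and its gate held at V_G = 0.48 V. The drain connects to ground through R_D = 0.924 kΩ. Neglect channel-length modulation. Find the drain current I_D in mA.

I_D = 2.06 mA

V_SG = V_DD − V_G = 2.43 − 0.48 = 1.95 V, so V_ov = 1.95 − 0.599 = 1.35 V.
Assume saturation: I_D = ½ k_p V_ov² = 0.5 × 3.59 × 1.35² = 3.28 mA, giving V_SD = V_DD − I_D R_D = 2.43 − 3.28 × 0.924 = -0.597 V.
But -0.597 V < V_ov = 1.35 V, so the device is actually in triode.
In triode I_D = k_p[V_ov V_SD − ½ V_SD²] and I_D = (V_DD − V_SD)/R_D. Equating: 1.66 V_SD² − 5.481 V_SD + 2.43 = 0, giving V_SD = 0.528 V (the root below V_ov).
I_D = (2.43 − 0.528) / 0.924 = 2.06 mA.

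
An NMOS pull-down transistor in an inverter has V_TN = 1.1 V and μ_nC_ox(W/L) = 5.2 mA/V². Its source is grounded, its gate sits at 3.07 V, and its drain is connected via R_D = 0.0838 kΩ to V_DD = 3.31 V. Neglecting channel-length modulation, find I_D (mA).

I_D = 10.1 mA

V_GS = V_G = 3.07 V, so V_ov = 3.07 − 1.1 = 1.97 V.
Assume saturation: I_D = ½ k_n V_ov² = 0.5 × 5.2 × 1.97² = 10.1 mA, giving V_DS = V_DD − I_D R_D = 3.31 − 10.1 × 0.0838 = 2.46 V.
V_DS = 2.46 V ≥ V_ov = 1.97 V, confirming saturation.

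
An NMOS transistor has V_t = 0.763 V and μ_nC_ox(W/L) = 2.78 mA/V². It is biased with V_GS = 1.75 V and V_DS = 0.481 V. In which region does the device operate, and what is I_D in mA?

Triode; I_D = 0.998 mA

V_ov = V_GS − V_t = 1.75 − 0.763 = 0.987 V.
Since V_DS = 0.481 V < V_ov = 0.987 V, the device is in the triode region.
I_D = k_n [V_ov · V_DS − ½ V_DS²] = 2.78 × [0.987 × 0.481 − 0.5 × 0.481²] = 0.998 mA.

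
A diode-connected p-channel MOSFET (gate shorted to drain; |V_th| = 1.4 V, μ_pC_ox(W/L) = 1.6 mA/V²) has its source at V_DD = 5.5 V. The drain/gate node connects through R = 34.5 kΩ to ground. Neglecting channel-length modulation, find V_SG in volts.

With gate tied to drain, V_SG = V_SD ≥ V_SG − |V_th|, so the device is in saturation.
KCL at the drain: ½ k_p (V_SG − |V_th|)² = (V_DD − V_SG)/R.
Let x = V_SG − 1.4. Then 27.6 x² + x − 4.1 = 0, giving x = 0.368 V (positive root), so V_SG = 1.77 V.
I_D = (V_DD − V_SG)/R = (5.5 − 1.77) / 34.5 = 0.108 mA.

V_SG = 1.77 V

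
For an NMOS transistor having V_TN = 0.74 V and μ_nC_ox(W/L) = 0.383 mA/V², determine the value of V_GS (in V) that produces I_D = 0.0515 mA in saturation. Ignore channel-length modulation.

V_GS = 1.26 V

In saturation I_D = ½ k_n (V_GS − V_TN)², so V_GS − V_TN = √(2 I_D / k_n) = √(2 × 0.0515 / 0.383) = 0.519 V.
V_GS = 0.74 + 0.519 = 1.26 V.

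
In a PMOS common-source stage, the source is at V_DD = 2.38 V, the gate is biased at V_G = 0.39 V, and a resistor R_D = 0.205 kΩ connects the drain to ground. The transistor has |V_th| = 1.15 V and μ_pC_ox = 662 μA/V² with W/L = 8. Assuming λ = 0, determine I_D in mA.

V_SG = V_DD − V_G = 2.38 − 0.39 = 1.99 V, so V_ov = 1.99 − 1.15 = 0.84 V.
k_p = μ_pC_ox · (W/L) = 5.296 mA/V².
Assume saturation: I_D = ½ k_p V_ov² = 0.5 × 5.296 × 0.84² = 1.87 mA, giving V_SD = V_DD − I_D R_D = 2.38 − 1.87 × 0.205 = 2 V.
V_SD = 2 V ≥ V_ov = 0.84 V, confirming saturation.

I_D = 1.87 mA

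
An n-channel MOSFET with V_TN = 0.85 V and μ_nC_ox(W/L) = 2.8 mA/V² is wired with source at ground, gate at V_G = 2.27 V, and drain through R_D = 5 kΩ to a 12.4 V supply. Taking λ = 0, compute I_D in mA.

I_D = 2.32 mA

V_GS = V_G = 2.27 V, so V_ov = 2.27 − 0.85 = 1.42 V.
Assume saturation: I_D = ½ k_n V_ov² = 0.5 × 2.8 × 1.42² = 2.82 mA, giving V_DS = V_DD − I_D R_D = 12.4 − 2.82 × 5 = -1.71 V.
But -1.71 V < V_ov = 1.42 V, so the device is actually in triode.
In triode I_D = k_n[V_ov V_DS − ½ V_DS²] and I_D = (V_DD − V_DS)/R_D. Equating: 7 V_DS² − 20.88 V_DS + 12.4 = 0, giving V_DS = 0.818 V (the root below V_ov).
I_D = (12.4 − 0.818) / 5 = 2.32 mA.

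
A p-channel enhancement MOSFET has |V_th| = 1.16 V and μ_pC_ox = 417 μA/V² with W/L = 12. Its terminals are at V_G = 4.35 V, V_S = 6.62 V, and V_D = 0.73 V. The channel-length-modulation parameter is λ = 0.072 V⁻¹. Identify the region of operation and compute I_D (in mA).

Saturation; I_D = 4.39 mA

V_SG = V_S − V_G = 6.62 − 4.35 = 2.27 V; V_SD = V_S − V_D = 6.62 − 0.73 = 5.89 V.
k_p = μ_pC_ox · (W/L) = 5.004 mA/V².
V_ov = V_SG − |V_th| = 2.27 − 1.16 = 1.11 V.
Since V_SD = 5.89 V ≥ V_ov = 1.11 V, the device is in saturation.
I_D = ½ k_p V_ov² (1 + λ V_SD) = 0.5 × 5.004 × 1.11² × (1 + 0.072 × 5.89) = 4.39 mA.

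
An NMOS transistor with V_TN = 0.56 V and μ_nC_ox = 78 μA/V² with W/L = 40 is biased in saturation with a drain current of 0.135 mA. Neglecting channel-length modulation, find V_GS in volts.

k_n = μ_nC_ox · (W/L) = 3.12 mA/V².
In saturation I_D = ½ k_n (V_GS − V_TN)², so V_GS − V_TN = √(2 I_D / k_n) = √(2 × 0.135 / 3.12) = 0.294 V.
V_GS = 0.56 + 0.294 = 0.854 V.

V_GS = 0.854 V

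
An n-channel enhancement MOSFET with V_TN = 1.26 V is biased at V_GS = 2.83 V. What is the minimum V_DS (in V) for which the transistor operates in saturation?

The boundary between triode and saturation is V_DS = V_GS − V_TN = V_ov.
V_ov = 2.83 − 1.26 = 1.57 V.

V_DS,sat = 1.57 V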